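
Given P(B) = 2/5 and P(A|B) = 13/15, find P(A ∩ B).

By definition, P(A|B) = P(A ∩ B) / P(B)
So P(A ∩ B) = P(A|B) × P(B)
= 13/15 × 2/5
= 26/75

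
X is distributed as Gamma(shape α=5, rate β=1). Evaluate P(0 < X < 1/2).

P(0 < X < 1/2) = ∫_{0}^{1/2} f(x) dx
where f(x) = \frac{x^{4} e^{- x}}{24}
= 1 - \frac{211}{128 e^{\frac{1}{2}}}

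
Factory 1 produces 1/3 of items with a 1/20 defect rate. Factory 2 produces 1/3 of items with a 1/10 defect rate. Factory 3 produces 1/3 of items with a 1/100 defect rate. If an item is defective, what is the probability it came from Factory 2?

Using Bayes' theorem:
P(F1) = 1/3, P(D|F1) = 1/20
P(F2) = 1/3, P(D|F2) = 1/10
P(F3) = 1/3, P(D|F3) = 1/100
P(D) = P(D|F1)P(F1) + P(D|F2)P(F2) + P(D|F3)P(F3)
     = \frac{4}{75}
P(F2|D) = P(D|F2)P(F2) / P(D)
= \frac{5}{8}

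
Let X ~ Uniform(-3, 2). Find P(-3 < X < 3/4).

P(-3 < X < 3/4) = ∫_{-3}^{3/4} f(x) dx
where f(x) = \frac{1}{5}
= \frac{3}{4}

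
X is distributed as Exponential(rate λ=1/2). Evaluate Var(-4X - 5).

For X ~ Exponential(rate λ=1/2):
Var(X) = 4
Var(-4X - 5) = (-4)² × Var(X) = 16 × 4 = 64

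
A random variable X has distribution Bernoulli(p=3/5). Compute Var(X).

For X ~ Bernoulli(p=3/5):
Var(X) = \frac{6}{25}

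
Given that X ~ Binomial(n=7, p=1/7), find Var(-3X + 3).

For X ~ Binomial(n=7, p=1/7):
Var(X) = \frac{6}{7}
Var(-3X + 3) = (-3)² × Var(X) = 9 × \frac{6}{7} = \frac{54}{7}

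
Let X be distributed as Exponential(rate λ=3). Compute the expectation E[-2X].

For X ~ Exponential(rate λ=3):
E[X] = \frac{1}{3}
E[-2X] = -2 × E[X] + 0 = - \frac{2}{3}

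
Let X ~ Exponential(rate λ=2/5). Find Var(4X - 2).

For X ~ Exponential(rate λ=2/5):
Var(X) = \frac{25}{4}
Var(4X - 2) = (4)² × Var(X) = 16 × \frac{25}{4} = 100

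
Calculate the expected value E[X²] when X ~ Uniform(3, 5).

Using the identity E[X²] = Var(X) + (E[X])²:
E[X] = 4
Var(X) = \frac{1}{3}
E[X²] = \frac{1}{3} + (4)²
= \frac{49}{3}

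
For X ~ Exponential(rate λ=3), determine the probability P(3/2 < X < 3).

P(3/2 < X < 3) = ∫_{3/2}^{3} f(x) dx
where f(x) = 3 e^{- 3 x}
= - \frac{1}{e^{9}} + e^{- \frac{9}{2}}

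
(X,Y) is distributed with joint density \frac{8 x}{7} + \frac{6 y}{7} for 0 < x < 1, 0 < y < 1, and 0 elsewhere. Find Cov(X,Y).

E[XY] = ∫∫ xy × f(x,y) dx dy = \frac{1}{3}
E[X] = \frac{25}{42}
E[Y] = \frac{4}{7}
Cov(X,Y) = E[XY] - E[X]E[Y] = - \frac{1}{147}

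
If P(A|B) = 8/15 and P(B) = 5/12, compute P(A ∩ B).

By definition, P(A|B) = P(A ∩ B) / P(B)
So P(A ∩ B) = P(A|B) × P(B)
= 8/15 × 5/12
= 2/9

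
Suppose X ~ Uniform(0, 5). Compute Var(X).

For X ~ Uniform(0, 5):
Var(X) = \frac{25}{12}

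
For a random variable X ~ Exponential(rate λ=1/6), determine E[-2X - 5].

For X ~ Exponential(rate λ=1/6):
E[X] = 6
E[-2X - 5] = -2 × E[X] - 5 = -17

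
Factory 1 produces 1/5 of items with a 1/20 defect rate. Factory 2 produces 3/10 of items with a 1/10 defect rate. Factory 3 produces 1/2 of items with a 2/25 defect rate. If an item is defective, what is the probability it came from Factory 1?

Using Bayes' theorem:
P(F1) = 1/5, P(D|F1) = 1/20
P(F2) = 3/10, P(D|F2) = 1/10
P(F3) = 1/2, P(D|F3) = 2/25
P(D) = P(D|F1)P(F1) + P(D|F2)P(F2) + P(D|F3)P(F3)
     = \frac{2}{25}
P(F1|D) = P(D|F1)P(F1) / P(D)
= \frac{1}{8}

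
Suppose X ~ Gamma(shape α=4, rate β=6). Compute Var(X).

For X ~ Gamma(shape α=4, rate β=6):
Var(X) = \frac{1}{9}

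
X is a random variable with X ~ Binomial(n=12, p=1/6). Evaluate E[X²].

Using the identity E[X²] = Var(X) + (E[X])²:
E[X] = 2
Var(X) = \frac{5}{3}
E[X²] = \frac{5}{3} + (2)²
= \frac{17}{3}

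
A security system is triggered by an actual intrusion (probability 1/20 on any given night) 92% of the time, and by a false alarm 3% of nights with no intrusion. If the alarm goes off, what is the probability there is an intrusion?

Let D = the rare event, + = positive/flagged.
P(D) = 1/20
P(+|D) = 92/100 = 23/25
P(+|D') = 3/100
P(+) = P(+|D)P(D) + P(+|D')P(D')
     = \frac{23}{25} × \frac{1}{20} + \frac{3}{100} × \frac{19}{20}
     = \frac{149}{2000}
P(D|+) = P(+|D)P(D)/P(+) = \frac{92}{149}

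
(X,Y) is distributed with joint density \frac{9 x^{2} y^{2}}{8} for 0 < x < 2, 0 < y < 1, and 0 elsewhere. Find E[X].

f_X(x) = ∫_0^1 \frac{9 x^{2} y^{2}}{8} dy = \frac{3 x^{2}}{8}
E[X] = ∫_0^2 x × (\frac{3 x^{2}}{8}) dx = \frac{3}{2}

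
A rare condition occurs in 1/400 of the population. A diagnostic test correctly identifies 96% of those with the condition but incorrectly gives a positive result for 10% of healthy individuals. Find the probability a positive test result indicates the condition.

Let D = the rare event, + = positive/flagged.
P(D) = 1/400
P(+|D) = 96/100 = 24/25
P(+|D') = 10/100 = 1/10
P(+) = P(+|D)P(D) + P(+|D')P(D')
     = \frac{24}{25} × \frac{1}{400} + \frac{1}{10} × \frac{399}{400}
     = \frac{2043}{20000}
P(D|+) = P(+|D)P(D)/P(+) = \frac{16}{681}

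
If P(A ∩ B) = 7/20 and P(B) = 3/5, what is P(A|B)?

P(A|B) = P(A ∩ B) / P(B)
= (7/20) / (3/5)
= 7/12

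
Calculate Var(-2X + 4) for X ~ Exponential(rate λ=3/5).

For X ~ Exponential(rate λ=3/5):
Var(X) = \frac{25}{9}
Var(-2X + 4) = (-2)² × Var(X) = 4 × \frac{25}{9} = \frac{100}{9}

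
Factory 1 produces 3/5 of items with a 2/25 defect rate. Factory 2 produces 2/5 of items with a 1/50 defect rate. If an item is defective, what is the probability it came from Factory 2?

Using Bayes' theorem:
P(F1) = 3/5, P(D|F1) = 2/25
P(F2) = 2/5, P(D|F2) = 1/50
P(D) = P(D|F1)P(F1) + P(D|F2)P(F2)
     = \frac{7}{125}
P(F2|D) = P(D|F2)P(F2) / P(D)
= \frac{1}{7}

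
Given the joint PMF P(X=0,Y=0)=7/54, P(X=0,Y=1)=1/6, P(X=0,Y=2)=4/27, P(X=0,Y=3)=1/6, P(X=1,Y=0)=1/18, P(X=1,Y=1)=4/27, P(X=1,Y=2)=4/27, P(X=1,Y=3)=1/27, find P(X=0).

P(X=0) = P(X=0,Y=0) + P(X=0,Y=1) + P(X=0,Y=2) + P(X=0,Y=3)
= 7/54 + 1/6 + 4/27 + 1/6
= 11/18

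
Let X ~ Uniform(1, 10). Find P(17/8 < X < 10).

P(17/8 < X < 10) = ∫_{17/8}^{10} f(x) dx
where f(x) = \frac{1}{9}
= \frac{7}{8}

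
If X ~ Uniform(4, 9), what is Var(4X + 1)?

For X ~ Uniform(4, 9):
Var(X) = \frac{25}{12}
Var(4X + 1) = (4)² × Var(X) = 16 × \frac{25}{12} = \frac{100}{3}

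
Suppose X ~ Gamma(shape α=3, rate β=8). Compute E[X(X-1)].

E[X(X-1)] = E[X² - X] = E[X²] - E[X]
E[X] = \frac{3}{8}
E[X²] = Var(X) + (E[X])² = \frac{3}{64} + (\frac{3}{8})² = \frac{3}{16}
E[X(X-1)] = \frac{3}{16} - \frac{3}{8} = - \frac{3}{16}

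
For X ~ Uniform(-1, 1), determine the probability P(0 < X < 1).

P(0 < X < 1) = ∫_{0}^{1} f(x) dx
where f(x) = \frac{1}{2}
= \frac{1}{2}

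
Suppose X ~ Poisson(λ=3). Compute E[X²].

Using the identity E[X²] = Var(X) + (E[X])²:
E[X] = 3
Var(X) = 3
E[X²] = 3 + (3)²
= 12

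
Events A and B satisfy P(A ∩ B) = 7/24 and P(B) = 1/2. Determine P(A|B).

P(A|B) = P(A ∩ B) / P(B)
= (7/24) / (1/2)
= 7/12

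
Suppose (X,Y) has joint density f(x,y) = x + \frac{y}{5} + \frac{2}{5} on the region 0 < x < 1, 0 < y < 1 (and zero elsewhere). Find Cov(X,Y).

E[XY] = ∫∫ xy × f(x,y) dx dy = \frac{3}{10}
E[X] = \frac{7}{12}
E[Y] = \frac{31}{60}
Cov(X,Y) = E[XY] - E[X]E[Y] = - \frac{1}{720}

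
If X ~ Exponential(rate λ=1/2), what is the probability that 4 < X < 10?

P(4 < X < 10) = ∫_{4}^{10} f(x) dx
where f(x) = \frac{e^{- \frac{x}{2}}}{2}
= - \frac{1 - e^{3}}{e^{5}}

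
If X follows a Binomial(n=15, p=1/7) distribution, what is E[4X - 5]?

For X ~ Binomial(n=15, p=1/7):
E[X] = \frac{15}{7}
E[4X - 5] = 4 × E[X] - 5 = \frac{25}{7}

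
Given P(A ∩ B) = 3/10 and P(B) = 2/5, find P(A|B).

P(A|B) = P(A ∩ B) / P(B)
= (3/10) / (2/5)
= 3/4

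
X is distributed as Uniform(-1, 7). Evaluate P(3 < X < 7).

P(3 < X < 7) = ∫_{3}^{7} f(x) dx
where f(x) = \frac{1}{8}
= \frac{1}{2}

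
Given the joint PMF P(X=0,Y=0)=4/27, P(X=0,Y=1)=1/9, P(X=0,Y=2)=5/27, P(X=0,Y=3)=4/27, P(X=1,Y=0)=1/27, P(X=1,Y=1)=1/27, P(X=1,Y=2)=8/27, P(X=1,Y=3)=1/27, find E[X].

First find marginal of X:
P(X=0) = 16/27
P(X=1) = 11/27
E[X] = 0 × 16/27 + 1 × 11/27 = 11/27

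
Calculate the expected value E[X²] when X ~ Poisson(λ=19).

Using the identity E[X²] = Var(X) + (E[X])²:
E[X] = 19
Var(X) = 19
E[X²] = 19 + (19)²
= 380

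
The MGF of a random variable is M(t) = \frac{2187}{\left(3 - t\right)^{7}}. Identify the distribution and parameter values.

The MGF M(t) = \frac{2187}{\left(3 - t\right)^{7}} is the standard form for the Gamma distribution.
Comparing with the known MGF formula identifies: Gamma(shape α=7, rate β=3)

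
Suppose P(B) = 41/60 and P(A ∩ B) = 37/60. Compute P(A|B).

P(A|B) = P(A ∩ B) / P(B)
= (37/60) / (41/60)
= 37/41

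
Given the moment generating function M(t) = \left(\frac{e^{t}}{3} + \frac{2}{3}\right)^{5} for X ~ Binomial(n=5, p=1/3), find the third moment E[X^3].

To find E[X^3], compute M^(3)(0):
M^(1)(t) = \frac{5 \left(\frac{e^{t}}{3} + \frac{2}{3}\right)^{4} e^{t}}{3}
M^(2)(t) = \frac{5 \left(\frac{e^{t}}{3} + \frac{2}{3}\right)^{4} e^{t}}{3} + \frac{20 \left(\frac{e^{t}}{3} + \frac{2}{3}\right)^{3} e^{2 t}}{9}
M^(3)(t) = \frac{5 \left(\frac{e^{t}}{3} + \frac{2}{3}\right)^{4} e^{t}}{3} + \frac{20 \left(\frac{e^{t}}{3} + \frac{2}{3}\right)^{3} e^{2 t}}{3} + \frac{20 \left(\frac{e^{t}}{3} + \frac{2}{3}\right)^{2} e^{3 t}}{9}
M^(3)(0) = \frac{95}{9}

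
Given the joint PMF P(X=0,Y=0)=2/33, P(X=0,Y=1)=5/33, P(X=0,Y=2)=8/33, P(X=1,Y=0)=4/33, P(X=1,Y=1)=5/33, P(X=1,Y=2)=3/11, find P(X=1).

P(X=1) = P(X=1,Y=0) + P(X=1,Y=1) + P(X=1,Y=2)
= 4/33 + 5/33 + 3/11
= 6/11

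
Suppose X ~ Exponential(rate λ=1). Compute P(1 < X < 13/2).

P(1 < X < 13/2) = ∫_{1}^{13/2} f(x) dx
where f(x) = e^{- x}
= - \frac{1}{e^{\frac{13}{2}}} + e^{-1}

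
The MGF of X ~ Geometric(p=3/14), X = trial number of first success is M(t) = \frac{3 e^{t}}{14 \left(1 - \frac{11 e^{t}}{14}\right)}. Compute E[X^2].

To find E[X^2], compute M^(2)(0):
M^(1)(t) = \frac{3 e^{t}}{14 \left(1 - \frac{11 e^{t}}{14}\right)} + \frac{33 e^{2 t}}{196 \left(1 - \frac{11 e^{t}}{14}\right)^{2}}
M^(2)(t) = \frac{3 e^{t}}{14 \left(1 - \frac{11 e^{t}}{14}\right)} + \frac{99 e^{2 t}}{196 \left(1 - \frac{11 e^{t}}{14}\right)^{2}} + \frac{363 e^{3 t}}{1372 \left(1 - \frac{11 e^{t}}{14}\right)^{3}}
M^(2)(0) = \frac{350}{9}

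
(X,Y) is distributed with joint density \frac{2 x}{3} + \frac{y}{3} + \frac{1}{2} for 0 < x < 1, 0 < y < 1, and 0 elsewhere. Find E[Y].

E[Y] = ∫_0^1 ∫_0^1 y × f(x,y) dx dy
= \frac{19}{36}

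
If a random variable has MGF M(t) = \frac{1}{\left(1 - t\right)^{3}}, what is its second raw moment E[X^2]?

To find E[X^2], compute M^(2)(0):
M^(1)(t) = \frac{3}{\left(1 - t\right)^{4}}
M^(2)(t) = \frac{12}{\left(1 - t\right)^{5}}
M^(2)(0) = 12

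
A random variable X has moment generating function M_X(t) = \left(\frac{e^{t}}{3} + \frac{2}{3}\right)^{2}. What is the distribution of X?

The MGF M(t) = \left(\frac{e^{t}}{3} + \frac{2}{3}\right)^{2} is the standard form for the Binomial distribution.
Comparing with the known MGF formula identifies: Binomial(n=2, p=1/3)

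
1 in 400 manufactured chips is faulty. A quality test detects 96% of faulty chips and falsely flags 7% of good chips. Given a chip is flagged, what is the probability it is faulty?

Let D = the rare event, + = positive/flagged.
P(D) = 1/400
P(+|D) = 96/100 = 24/25
P(+|D') = 7/100
P(+) = P(+|D)P(D) + P(+|D')P(D')
     = \frac{24}{25} × \frac{1}{400} + \frac{7}{100} × \frac{399}{400}
     = \frac{2889}{40000}
P(D|+) = P(+|D)P(D)/P(+) = \frac{32}{963}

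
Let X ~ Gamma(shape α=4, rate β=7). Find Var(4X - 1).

For X ~ Gamma(shape α=4, rate β=7):
Var(X) = \frac{4}{49}
Var(4X - 1) = (4)² × Var(X) = 16 × \frac{4}{49} = \frac{64}{49}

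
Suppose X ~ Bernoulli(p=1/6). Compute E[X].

For X ~ Bernoulli(p=1/6), the expected value is:
E[X] = \frac{1}{6}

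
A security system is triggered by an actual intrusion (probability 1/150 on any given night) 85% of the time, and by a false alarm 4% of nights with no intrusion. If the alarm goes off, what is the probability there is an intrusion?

Let D = the rare event, + = positive/flagged.
P(D) = 1/150
P(+|D) = 85/100 = 17/20
P(+|D') = 4/100 = 1/25
P(+) = P(+|D)P(D) + P(+|D')P(D')
     = \frac{17}{20} × \frac{1}{150} + \frac{1}{25} × \frac{149}{150}
     = \frac{227}{5000}
P(D|+) = P(+|D)P(D)/P(+) = \frac{85}{681}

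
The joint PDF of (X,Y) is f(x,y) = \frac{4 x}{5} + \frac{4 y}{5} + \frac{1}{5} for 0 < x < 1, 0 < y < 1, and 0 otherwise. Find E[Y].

E[Y] = ∫_0^1 ∫_0^1 y × f(x,y) dx dy
= \frac{17}{30}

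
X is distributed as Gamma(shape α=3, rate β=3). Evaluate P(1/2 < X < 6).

P(1/2 < X < 6) = ∫_{1/2}^{6} f(x) dx
where f(x) = \frac{27 x^{2} e^{- 3 x}}{2}
= - \frac{181}{e^{18}} + \frac{29}{8 e^{\frac{3}{2}}}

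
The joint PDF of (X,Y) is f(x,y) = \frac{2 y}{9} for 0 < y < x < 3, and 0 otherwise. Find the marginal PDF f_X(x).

f_X(x) = ∫_0^x \frac{2 y}{9} dy = \frac{x^{2}}{9}
for 0 < x < 3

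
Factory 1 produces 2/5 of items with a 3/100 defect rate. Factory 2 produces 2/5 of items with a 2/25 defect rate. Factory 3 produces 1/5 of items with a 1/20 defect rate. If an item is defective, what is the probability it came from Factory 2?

Using Bayes' theorem:
P(F1) = 2/5, P(D|F1) = 3/100
P(F2) = 2/5, P(D|F2) = 2/25
P(F3) = 1/5, P(D|F3) = 1/20
P(D) = P(D|F1)P(F1) + P(D|F2)P(F2) + P(D|F3)P(F3)
     = \frac{27}{500}
P(F2|D) = P(D|F2)P(F2) / P(D)
= \frac{16}{27}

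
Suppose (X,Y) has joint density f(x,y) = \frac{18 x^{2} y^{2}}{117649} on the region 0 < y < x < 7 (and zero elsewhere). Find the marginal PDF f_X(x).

f_X(x) = ∫_0^x \frac{18 x^{2} y^{2}}{117649} dy = \frac{6 x^{5}}{117649}
for 0 < x < 7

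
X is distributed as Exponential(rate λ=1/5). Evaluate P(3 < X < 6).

P(3 < X < 6) = ∫_{3}^{6} f(x) dx
where f(x) = \frac{e^{- \frac{x}{5}}}{5}
= - \frac{1 - e^{\frac{3}{5}}}{e^{\frac{6}{5}}}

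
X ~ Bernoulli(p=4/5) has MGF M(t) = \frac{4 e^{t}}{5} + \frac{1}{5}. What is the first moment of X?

To find E[X], compute M^(1)(0):
M^(1)(t) = \frac{4 e^{t}}{5}
M^(1)(0) = \frac{4}{5}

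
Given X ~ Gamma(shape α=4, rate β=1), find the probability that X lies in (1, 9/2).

P(1 < X < 9/2) = ∫_{1}^{9/2} f(x) dx
where f(x) = \frac{x^{3} e^{- x}}{6}
= - \frac{493}{16 e^{\frac{9}{2}}} + \frac{8}{3 e}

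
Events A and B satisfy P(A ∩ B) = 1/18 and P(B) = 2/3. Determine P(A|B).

P(A|B) = P(A ∩ B) / P(B)
= (1/18) / (2/3)
= 1/12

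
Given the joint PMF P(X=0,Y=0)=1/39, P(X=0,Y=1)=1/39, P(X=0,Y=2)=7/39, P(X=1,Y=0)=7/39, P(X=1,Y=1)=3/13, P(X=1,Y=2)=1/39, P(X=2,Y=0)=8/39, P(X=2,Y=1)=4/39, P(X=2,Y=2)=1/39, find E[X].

First find marginal of X:
P(X=0) = 3/13
P(X=1) = 17/39
P(X=2) = 1/3
E[X] = 0 × 3/13 + 1 × 17/39 + 2 × 1/3 = 43/39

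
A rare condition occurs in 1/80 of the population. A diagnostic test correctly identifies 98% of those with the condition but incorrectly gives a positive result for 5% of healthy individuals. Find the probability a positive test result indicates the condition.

Let D = the rare event, + = positive/flagged.
P(D) = 1/80
P(+|D) = 98/100 = 49/50
P(+|D') = 5/100 = 1/20
P(+) = P(+|D)P(D) + P(+|D')P(D')
     = \frac{49}{50} × \frac{1}{80} + \frac{1}{20} × \frac{79}{80}
     = \frac{493}{8000}
P(D|+) = P(+|D)P(D)/P(+) = \frac{98}{493}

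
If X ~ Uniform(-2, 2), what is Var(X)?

For X ~ Uniform(-2, 2):
Var(X) = \frac{4}{3}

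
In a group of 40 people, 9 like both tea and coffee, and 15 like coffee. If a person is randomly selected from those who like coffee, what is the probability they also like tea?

P(A ∩ B) = 9/40
P(B) = 15/40 = 3/8
P(A|B) = P(A ∩ B) / P(B) = (9/40) / (3/8) = 3/5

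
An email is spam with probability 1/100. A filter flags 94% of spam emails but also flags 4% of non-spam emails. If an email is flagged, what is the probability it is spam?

Let D = the rare event, + = positive/flagged.
P(D) = 1/100
P(+|D) = 94/100 = 47/50
P(+|D') = 4/100 = 1/25
P(+) = P(+|D)P(D) + P(+|D')P(D')
     = \frac{47}{50} × \frac{1}{100} + \frac{1}{25} × \frac{99}{100}
     = \frac{49}{1000}
P(D|+) = P(+|D)P(D)/P(+) = \frac{47}{245}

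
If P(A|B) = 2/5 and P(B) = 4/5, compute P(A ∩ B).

By definition, P(A|B) = P(A ∩ B) / P(B)
So P(A ∩ B) = P(A|B) × P(B)
= 2/5 × 4/5
= 8/25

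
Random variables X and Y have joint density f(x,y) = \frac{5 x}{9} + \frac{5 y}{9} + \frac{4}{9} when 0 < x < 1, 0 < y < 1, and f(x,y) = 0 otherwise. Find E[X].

E[X] = ∫_0^1 ∫_0^1 x × f(x,y) dy dx
= ∫_0^1 ∫_0^1 x × (\frac{5 x}{9} + \frac{5 y}{9} + \frac{4}{9}) dy dx
= \frac{59}{108}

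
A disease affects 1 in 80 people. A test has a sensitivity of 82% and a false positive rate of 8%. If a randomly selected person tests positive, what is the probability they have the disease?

Let D = the rare event, + = positive/flagged.
P(D) = 1/80
P(+|D) = 82/100 = 41/50
P(+|D') = 8/100 = 2/25
P(+) = P(+|D)P(D) + P(+|D')P(D')
     = \frac{41}{50} × \frac{1}{80} + \frac{2}{25} × \frac{79}{80}
     = \frac{357}{4000}
P(D|+) = P(+|D)P(D)/P(+) = \frac{41}{357}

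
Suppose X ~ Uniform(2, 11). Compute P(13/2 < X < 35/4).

P(13/2 < X < 35/4) = ∫_{13/2}^{35/4} f(x) dx
where f(x) = \frac{1}{9}
= \frac{1}{4}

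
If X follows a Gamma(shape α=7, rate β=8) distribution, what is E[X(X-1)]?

E[X(X-1)] = E[X² - X] = E[X²] - E[X]
E[X] = \frac{7}{8}
E[X²] = Var(X) + (E[X])² = \frac{7}{64} + (\frac{7}{8})² = \frac{7}{8}
E[X(X-1)] = \frac{7}{8} - \frac{7}{8} = 0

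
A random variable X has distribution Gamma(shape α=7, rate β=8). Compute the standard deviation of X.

For X ~ Gamma(shape α=7, rate β=8):
Var(X) = \frac{7}{64}
SD(X) = √(Var(X)) = √(\frac{7}{64}) = \frac{\sqrt{7}}{8}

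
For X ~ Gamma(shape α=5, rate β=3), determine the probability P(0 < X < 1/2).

P(0 < X < 1/2) = ∫_{0}^{1/2} f(x) dx
where f(x) = \frac{81 x^{4} e^{- 3 x}}{8}
= 1 - \frac{563}{128 e^{\frac{3}{2}}}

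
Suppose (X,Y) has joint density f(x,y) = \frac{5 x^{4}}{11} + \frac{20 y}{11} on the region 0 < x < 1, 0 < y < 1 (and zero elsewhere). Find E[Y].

E[Y] = ∫_0^1 ∫_0^1 y × f(x,y) dx dy
= \frac{43}{66}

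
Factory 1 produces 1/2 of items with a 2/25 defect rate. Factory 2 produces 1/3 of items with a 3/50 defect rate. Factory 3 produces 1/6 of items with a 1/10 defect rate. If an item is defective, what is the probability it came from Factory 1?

Using Bayes' theorem:
P(F1) = 1/2, P(D|F1) = 2/25
P(F2) = 1/3, P(D|F2) = 3/50
P(F3) = 1/6, P(D|F3) = 1/10
P(D) = P(D|F1)P(F1) + P(D|F2)P(F2) + P(D|F3)P(F3)
     = \frac{23}{300}
P(F1|D) = P(D|F1)P(F1) / P(D)
= \frac{12}{23}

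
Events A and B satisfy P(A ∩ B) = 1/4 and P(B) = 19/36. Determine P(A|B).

P(A|B) = P(A ∩ B) / P(B)
= (1/4) / (19/36)
= 9/19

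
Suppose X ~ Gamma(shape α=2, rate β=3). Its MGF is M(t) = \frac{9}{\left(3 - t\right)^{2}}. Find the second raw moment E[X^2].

To find E[X^2], compute M^(2)(0):
M^(1)(t) = \frac{18}{\left(3 - t\right)^{3}}
M^(2)(t) = \frac{54}{\left(3 - t\right)^{4}}
M^(2)(0) = \frac{2}{3}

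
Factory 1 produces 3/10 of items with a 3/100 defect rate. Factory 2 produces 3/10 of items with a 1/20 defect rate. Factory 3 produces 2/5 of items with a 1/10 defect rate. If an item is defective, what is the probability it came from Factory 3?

Using Bayes' theorem:
P(F1) = 3/10, P(D|F1) = 3/100
P(F2) = 3/10, P(D|F2) = 1/20
P(F3) = 2/5, P(D|F3) = 1/10
P(D) = P(D|F1)P(F1) + P(D|F2)P(F2) + P(D|F3)P(F3)
     = \frac{8}{125}
P(F3|D) = P(D|F3)P(F3) / P(D)
= \frac{5}{8}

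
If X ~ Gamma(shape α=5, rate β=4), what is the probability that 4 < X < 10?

P(4 < X < 10) = ∫_{4}^{10} f(x) dx
where f(x) = \frac{128 x^{4} e^{- 4 x}}{3}
= \frac{-354523 + 10675 e^{24}}{3 e^{40}}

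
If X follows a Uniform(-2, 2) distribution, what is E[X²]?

Using the identity E[X²] = Var(X) + (E[X])²:
E[X] = 0
Var(X) = \frac{4}{3}
E[X²] = \frac{4}{3} + (0)²
= \frac{4}{3}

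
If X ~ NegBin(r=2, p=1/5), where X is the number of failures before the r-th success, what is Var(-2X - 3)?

For X ~ NegBin(r=2, p=1/5), where X is the number of failures before the r-th success:
Var(X) = 40
Var(-2X - 3) = (-2)² × Var(X) = 4 × 40 = 160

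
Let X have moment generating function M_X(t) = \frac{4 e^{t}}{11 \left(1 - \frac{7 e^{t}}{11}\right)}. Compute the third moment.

To find E[X^3], compute M^(3)(0):
M^(1)(t) = \frac{4 e^{t}}{11 \left(1 - \frac{7 e^{t}}{11}\right)} + \frac{28 e^{2 t}}{121 \left(1 - \frac{7 e^{t}}{11}\right)^{2}}
M^(2)(t) = \frac{4 e^{t}}{11 \left(1 - \frac{7 e^{t}}{11}\right)} + \frac{84 e^{2 t}}{121 \left(1 - \frac{7 e^{t}}{11}\right)^{2}} + \frac{392 e^{3 t}}{1331 \left(1 - \frac{7 e^{t}}{11}\right)^{3}}
M^(3)(t) = \frac{4 e^{t}}{11 \left(1 - \frac{7 e^{t}}{11}\right)} + \frac{196 e^{2 t}}{121 \left(1 - \frac{7 e^{t}}{11}\right)^{2}} + \frac{2352 e^{3 t}}{1331 \left(1 - \frac{7 e^{t}}{11}\right)^{3}} + \frac{8232 e^{4 t}}{14641 \left(1 - \frac{7 e^{t}}{11}\right)^{4}}
M^(3)(0) = \frac{2629}{32}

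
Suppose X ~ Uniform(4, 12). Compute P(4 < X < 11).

P(4 < X < 11) = ∫_{4}^{11} f(x) dx
where f(x) = \frac{1}{8}
= \frac{7}{8}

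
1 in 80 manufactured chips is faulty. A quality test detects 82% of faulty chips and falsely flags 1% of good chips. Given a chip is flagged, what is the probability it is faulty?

Let D = the rare event, + = positive/flagged.
P(D) = 1/80
P(+|D) = 82/100 = 41/50
P(+|D') = 1/100
P(+) = P(+|D)P(D) + P(+|D')P(D')
     = \frac{41}{50} × \frac{1}{80} + \frac{1}{100} × \frac{79}{80}
     = \frac{161}{8000}
P(D|+) = P(+|D)P(D)/P(+) = \frac{82}{161}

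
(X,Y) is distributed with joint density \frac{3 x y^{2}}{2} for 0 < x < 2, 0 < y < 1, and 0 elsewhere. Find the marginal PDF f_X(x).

f_X(x) = ∫_0^1 f(x,y) dy
= ∫_0^1 \frac{3 x y^{2}}{2} dy
= \frac{x}{2} for 0 < x < 2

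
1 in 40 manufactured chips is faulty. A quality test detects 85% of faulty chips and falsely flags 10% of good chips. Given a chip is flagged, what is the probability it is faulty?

Let D = the rare event, + = positive/flagged.
P(D) = 1/40
P(+|D) = 85/100 = 17/20
P(+|D') = 10/100 = 1/10
P(+) = P(+|D)P(D) + P(+|D')P(D')
     = \frac{17}{20} × \frac{1}{40} + \frac{1}{10} × \frac{39}{40}
     = \frac{19}{160}
P(D|+) = P(+|D)P(D)/P(+) = \frac{17}{95}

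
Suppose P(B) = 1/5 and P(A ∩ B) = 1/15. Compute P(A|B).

P(A|B) = P(A ∩ B) / P(B)
= (1/15) / (1/5)
= 1/3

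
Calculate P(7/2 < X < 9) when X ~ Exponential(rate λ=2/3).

P(7/2 < X < 9) = ∫_{7/2}^{9} f(x) dx
where f(x) = \frac{2 e^{- \frac{2 x}{3}}}{3}
= - \frac{1}{e^{6}} + e^{- \frac{7}{3}}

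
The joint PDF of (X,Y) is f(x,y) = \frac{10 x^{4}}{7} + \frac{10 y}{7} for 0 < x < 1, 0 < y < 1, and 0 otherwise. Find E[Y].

E[Y] = ∫_0^1 ∫_0^1 y × f(x,y) dx dy
= \frac{13}{21}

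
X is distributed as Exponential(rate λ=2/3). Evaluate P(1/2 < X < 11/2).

P(1/2 < X < 11/2) = ∫_{1/2}^{11/2} f(x) dx
where f(x) = \frac{2 e^{- \frac{2 x}{3}}}{3}
= - \frac{1 - e^{\frac{10}{3}}}{e^{\frac{11}{3}}}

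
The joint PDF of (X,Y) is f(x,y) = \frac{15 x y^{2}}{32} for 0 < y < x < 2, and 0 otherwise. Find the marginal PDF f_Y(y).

f_Y(y) = ∫_y^2 \frac{15 x y^{2}}{32} dx = \frac{15 y^{2} \left(4 - y^{2}\right)}{64}
for 0 < y < 2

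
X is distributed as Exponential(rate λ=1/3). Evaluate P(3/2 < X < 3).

P(3/2 < X < 3) = ∫_{3/2}^{3} f(x) dx
where f(x) = \frac{e^{- \frac{x}{3}}}{3}
= - \frac{1}{e} + e^{- \frac{1}{2}}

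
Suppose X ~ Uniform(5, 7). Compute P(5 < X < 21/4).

P(5 < X < 21/4) = ∫_{5}^{21/4} f(x) dx
where f(x) = \frac{1}{2}
= \frac{1}{8}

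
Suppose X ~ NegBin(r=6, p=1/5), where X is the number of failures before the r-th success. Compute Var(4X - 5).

For X ~ NegBin(r=6, p=1/5), where X is the number of failures before the r-th success:
Var(X) = 120
Var(4X - 5) = (4)² × Var(X) = 16 × 120 = 1920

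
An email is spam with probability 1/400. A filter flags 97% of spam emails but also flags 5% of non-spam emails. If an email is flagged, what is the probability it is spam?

Let D = the rare event, + = positive/flagged.
P(D) = 1/400
P(+|D) = 97/100
P(+|D') = 5/100 = 1/20
P(+) = P(+|D)P(D) + P(+|D')P(D')
     = \frac{97}{100} × \frac{1}{400} + \frac{1}{20} × \frac{399}{400}
     = \frac{523}{10000}
P(D|+) = P(+|D)P(D)/P(+) = \frac{97}{2092}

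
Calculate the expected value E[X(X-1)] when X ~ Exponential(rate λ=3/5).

E[X(X-1)] = E[X² - X] = E[X²] - E[X]
E[X] = \frac{5}{3}
E[X²] = Var(X) + (E[X])² = \frac{25}{9} + (\frac{5}{3})² = \frac{50}{9}
E[X(X-1)] = \frac{50}{9} - \frac{5}{3} = \frac{35}{9}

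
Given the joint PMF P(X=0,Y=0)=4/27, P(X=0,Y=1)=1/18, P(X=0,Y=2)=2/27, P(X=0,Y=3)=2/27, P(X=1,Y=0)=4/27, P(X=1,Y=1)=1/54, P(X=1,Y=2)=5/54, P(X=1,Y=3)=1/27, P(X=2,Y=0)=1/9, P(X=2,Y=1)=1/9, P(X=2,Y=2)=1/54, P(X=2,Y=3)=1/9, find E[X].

First find marginal of X:
P(X=0) = 19/54
P(X=1) = 8/27
P(X=2) = 19/54
E[X] = 0 × 19/54 + 1 × 8/27 + 2 × 19/54 = 1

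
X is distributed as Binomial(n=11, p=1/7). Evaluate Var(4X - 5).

For X ~ Binomial(n=11, p=1/7):
Var(X) = \frac{66}{49}
Var(4X - 5) = (4)² × Var(X) = 16 × \frac{66}{49} = \frac{1056}{49}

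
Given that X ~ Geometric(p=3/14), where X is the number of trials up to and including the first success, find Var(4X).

For X ~ Geometric(p=3/14), where X is the number of trials up to and including the first success:
Var(X) = \frac{154}{9}
Var(4X) = (4)² × Var(X) = 16 × \frac{154}{9} = \frac{2464}{9}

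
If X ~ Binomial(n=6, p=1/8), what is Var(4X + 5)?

For X ~ Binomial(n=6, p=1/8):
Var(X) = \frac{21}{32}
Var(4X + 5) = (4)² × Var(X) = 16 × \frac{21}{32} = \frac{21}{2}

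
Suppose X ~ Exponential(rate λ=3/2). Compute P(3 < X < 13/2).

P(3 < X < 13/2) = ∫_{3}^{13/2} f(x) dx
where f(x) = \frac{3 e^{- \frac{3 x}{2}}}{2}
= - \frac{1}{e^{\frac{39}{4}}} + e^{- \frac{9}{2}}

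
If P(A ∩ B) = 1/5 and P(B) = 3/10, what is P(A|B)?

P(A|B) = P(A ∩ B) / P(B)
= (1/5) / (3/10)
= 2/3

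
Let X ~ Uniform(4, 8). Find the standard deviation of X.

For X ~ Uniform(4, 8):
Var(X) = \frac{4}{3}
SD(X) = √(Var(X)) = √(\frac{4}{3}) = \frac{2 \sqrt{3}}{3}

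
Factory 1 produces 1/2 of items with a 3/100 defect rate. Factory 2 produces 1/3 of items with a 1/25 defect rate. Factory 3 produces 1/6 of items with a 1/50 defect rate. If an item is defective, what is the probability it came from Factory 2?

Using Bayes' theorem:
P(F1) = 1/2, P(D|F1) = 3/100
P(F2) = 1/3, P(D|F2) = 1/25
P(F3) = 1/6, P(D|F3) = 1/50
P(D) = P(D|F1)P(F1) + P(D|F2)P(F2) + P(D|F3)P(F3)
     = \frac{19}{600}
P(F2|D) = P(D|F2)P(F2) / P(D)
= \frac{8}{19}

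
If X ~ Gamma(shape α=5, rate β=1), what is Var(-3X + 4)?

For X ~ Gamma(shape α=5, rate β=1):
Var(X) = 5
Var(-3X + 4) = (-3)² × Var(X) = 9 × 5 = 45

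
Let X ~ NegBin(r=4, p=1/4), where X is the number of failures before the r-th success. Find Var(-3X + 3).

For X ~ NegBin(r=4, p=1/4), where X is the number of failures before the r-th success:
Var(X) = 48
Var(-3X + 3) = (-3)² × Var(X) = 9 × 48 = 432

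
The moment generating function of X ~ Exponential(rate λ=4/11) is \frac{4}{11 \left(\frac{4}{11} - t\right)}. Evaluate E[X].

To find E[X], compute M^(1)(0):
M^(1)(t) = \frac{4}{11 \left(\frac{4}{11} - t\right)^{2}}
M^(1)(0) = \frac{11}{4}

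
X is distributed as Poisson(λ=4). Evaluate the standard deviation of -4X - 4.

For X ~ Poisson(λ=4):
Var(X) = 4
SD(X) = √(Var(X)) = √(4) = 2
SD(-4X - 4) = |-4| × SD(X) = 4 × 2 = 8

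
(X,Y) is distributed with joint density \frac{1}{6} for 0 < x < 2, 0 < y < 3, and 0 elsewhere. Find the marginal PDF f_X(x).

f_X(x) = ∫_0^3 f(x,y) dy
= ∫_0^3 \frac{1}{6} dy
= \frac{1}{2} for 0 < x < 2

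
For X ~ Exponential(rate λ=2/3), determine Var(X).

For X ~ Exponential(rate λ=2/3):
Var(X) = \frac{9}{4}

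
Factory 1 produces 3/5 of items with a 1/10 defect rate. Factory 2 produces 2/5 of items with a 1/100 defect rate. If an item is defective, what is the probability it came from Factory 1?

Using Bayes' theorem:
P(F1) = 3/5, P(D|F1) = 1/10
P(F2) = 2/5, P(D|F2) = 1/100
P(D) = P(D|F1)P(F1) + P(D|F2)P(F2)
     = \frac{8}{125}
P(F1|D) = P(D|F1)P(F1) / P(D)
= \frac{15}{16}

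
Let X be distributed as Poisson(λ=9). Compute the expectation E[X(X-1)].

E[X(X-1)] = E[X² - X] = E[X²] - E[X]
E[X] = 9
E[X²] = Var(X) + (E[X])² = 9 + (9)² = 90
E[X(X-1)] = 90 - 9 = 81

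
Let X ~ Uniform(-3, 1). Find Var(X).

For X ~ Uniform(-3, 1):
Var(X) = \frac{4}{3}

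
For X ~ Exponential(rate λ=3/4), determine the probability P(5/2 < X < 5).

P(5/2 < X < 5) = ∫_{5/2}^{5} f(x) dx
where f(x) = \frac{3 e^{- \frac{3 x}{4}}}{4}
= - \frac{1}{e^{\frac{15}{4}}} + e^{- \frac{15}{8}}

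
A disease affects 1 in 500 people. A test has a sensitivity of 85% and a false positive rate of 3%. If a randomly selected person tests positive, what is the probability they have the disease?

Let D = the rare event, + = positive/flagged.
P(D) = 1/500
P(+|D) = 85/100 = 17/20
P(+|D') = 3/100
P(+) = P(+|D)P(D) + P(+|D')P(D')
     = \frac{17}{20} × \frac{1}{500} + \frac{3}{100} × \frac{499}{500}
     = \frac{791}{25000}
P(D|+) = P(+|D)P(D)/P(+) = \frac{85}{1582}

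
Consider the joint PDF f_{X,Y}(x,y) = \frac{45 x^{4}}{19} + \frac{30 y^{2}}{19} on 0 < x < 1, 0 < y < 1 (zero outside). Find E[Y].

E[Y] = ∫_0^1 ∫_0^1 y × f(x,y) dx dy
= \frac{12}{19}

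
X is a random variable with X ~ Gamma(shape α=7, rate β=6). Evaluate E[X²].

Using the identity E[X²] = Var(X) + (E[X])²:
E[X] = \frac{7}{6}
Var(X) = \frac{7}{36}
E[X²] = \frac{7}{36} + (\frac{7}{6})²
= \frac{14}{9}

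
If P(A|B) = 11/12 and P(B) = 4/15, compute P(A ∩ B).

By definition, P(A|B) = P(A ∩ B) / P(B)
So P(A ∩ B) = P(A|B) × P(B)
= 11/12 × 4/15
= 11/45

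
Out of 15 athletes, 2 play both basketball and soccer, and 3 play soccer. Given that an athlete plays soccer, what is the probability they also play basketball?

P(A ∩ B) = 2/15
P(B) = 3/15 = 1/5
P(A|B) = P(A ∩ B) / P(B) = (2/15) / (1/5) = 2/3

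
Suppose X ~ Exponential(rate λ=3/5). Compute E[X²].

Using the identity E[X²] = Var(X) + (E[X])²:
E[X] = \frac{5}{3}
Var(X) = \frac{25}{9}
E[X²] = \frac{25}{9} + (\frac{5}{3})²
= \frac{50}{9}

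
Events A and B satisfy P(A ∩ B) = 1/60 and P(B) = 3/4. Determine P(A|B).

P(A|B) = P(A ∩ B) / P(B)
= (1/60) / (3/4)
= 1/45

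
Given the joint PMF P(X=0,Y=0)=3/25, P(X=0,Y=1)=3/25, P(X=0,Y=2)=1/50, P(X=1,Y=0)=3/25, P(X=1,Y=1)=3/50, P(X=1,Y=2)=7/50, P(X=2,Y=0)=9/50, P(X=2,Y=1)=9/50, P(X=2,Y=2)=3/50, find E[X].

First find marginal of X:
P(X=0) = 13/50
P(X=1) = 8/25
P(X=2) = 21/50
E[X] = 0 × 13/50 + 1 × 8/25 + 2 × 21/50 = 29/25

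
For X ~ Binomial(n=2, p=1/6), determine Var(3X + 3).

For X ~ Binomial(n=2, p=1/6):
Var(X) = \frac{5}{18}
Var(3X + 3) = (3)² × Var(X) = 9 × \frac{5}{18} = \frac{5}{2}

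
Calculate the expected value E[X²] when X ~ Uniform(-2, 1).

Using the identity E[X²] = Var(X) + (E[X])²:
E[X] = - \frac{1}{2}
Var(X) = \frac{3}{4}
E[X²] = \frac{3}{4} + (- \frac{1}{2})²
= 1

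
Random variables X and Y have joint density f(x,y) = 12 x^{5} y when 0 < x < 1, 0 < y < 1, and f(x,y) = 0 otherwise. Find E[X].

E[X] = ∫_0^1 ∫_0^1 x × f(x,y) dy dx
= ∫_0^1 ∫_0^1 x × (12 x^{5} y) dy dx
= \frac{6}{7}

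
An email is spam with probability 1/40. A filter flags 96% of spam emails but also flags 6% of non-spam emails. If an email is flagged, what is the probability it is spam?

Let D = the rare event, + = positive/flagged.
P(D) = 1/40
P(+|D) = 96/100 = 24/25
P(+|D') = 6/100 = 3/50
P(+) = P(+|D)P(D) + P(+|D')P(D')
     = \frac{24}{25} × \frac{1}{40} + \frac{3}{50} × \frac{39}{40}
     = \frac{33}{400}
P(D|+) = P(+|D)P(D)/P(+) = \frac{16}{55}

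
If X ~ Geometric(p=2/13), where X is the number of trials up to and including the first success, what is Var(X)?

For X ~ Geometric(p=2/13), where X is the number of trials up to and including the first success:
Var(X) = \frac{143}{4}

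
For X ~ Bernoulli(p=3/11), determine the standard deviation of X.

For X ~ Bernoulli(p=3/11):
Var(X) = \frac{24}{121}
SD(X) = √(Var(X)) = √(\frac{24}{121}) = \frac{2 \sqrt{6}}{11}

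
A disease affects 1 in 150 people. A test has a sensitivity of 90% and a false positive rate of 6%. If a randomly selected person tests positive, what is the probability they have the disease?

Let D = the rare event, + = positive/flagged.
P(D) = 1/150
P(+|D) = 90/100 = 9/10
P(+|D') = 6/100 = 3/50
P(+) = P(+|D)P(D) + P(+|D')P(D')
     = \frac{9}{10} × \frac{1}{150} + \frac{3}{50} × \frac{149}{150}
     = \frac{41}{625}
P(D|+) = P(+|D)P(D)/P(+) = \frac{15}{164}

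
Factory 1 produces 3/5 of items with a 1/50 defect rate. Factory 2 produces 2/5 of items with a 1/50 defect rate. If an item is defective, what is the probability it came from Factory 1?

Using Bayes' theorem:
P(F1) = 3/5, P(D|F1) = 1/50
P(F2) = 2/5, P(D|F2) = 1/50
P(D) = P(D|F1)P(F1) + P(D|F2)P(F2)
     = \frac{1}{50}
P(F1|D) = P(D|F1)P(F1) / P(D)
= \frac{3}{5}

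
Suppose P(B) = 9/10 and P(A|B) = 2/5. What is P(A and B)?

By definition, P(A|B) = P(A ∩ B) / P(B)
So P(A ∩ B) = P(A|B) × P(B)
= 2/5 × 9/10
= 9/25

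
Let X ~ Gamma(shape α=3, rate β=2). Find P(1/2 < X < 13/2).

P(1/2 < X < 13/2) = ∫_{1/2}^{13/2} f(x) dx
where f(x) = 4 x^{2} e^{- 2 x}
= \frac{-197 + 5 e^{12}}{2 e^{13}}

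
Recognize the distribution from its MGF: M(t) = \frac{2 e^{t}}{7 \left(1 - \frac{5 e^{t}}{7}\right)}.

The MGF M(t) = \frac{2 e^{t}}{7 \left(1 - \frac{5 e^{t}}{7}\right)} is the standard form for the Geometric distribution.
Comparing with the known MGF formula identifies: Geometric(p=2/7), X = trial number of first success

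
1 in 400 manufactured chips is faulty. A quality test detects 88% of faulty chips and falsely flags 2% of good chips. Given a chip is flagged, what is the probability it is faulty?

Let D = the rare event, + = positive/flagged.
P(D) = 1/400
P(+|D) = 88/100 = 22/25
P(+|D') = 2/100 = 1/50
P(+) = P(+|D)P(D) + P(+|D')P(D')
     = \frac{22}{25} × \frac{1}{400} + \frac{1}{50} × \frac{399}{400}
     = \frac{443}{20000}
P(D|+) = P(+|D)P(D)/P(+) = \frac{44}{443}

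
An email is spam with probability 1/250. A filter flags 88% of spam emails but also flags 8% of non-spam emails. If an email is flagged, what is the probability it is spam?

Let D = the rare event, + = positive/flagged.
P(D) = 1/250
P(+|D) = 88/100 = 22/25
P(+|D') = 8/100 = 2/25
P(+) = P(+|D)P(D) + P(+|D')P(D')
     = \frac{22}{25} × \frac{1}{250} + \frac{2}{25} × \frac{249}{250}
     = \frac{52}{625}
P(D|+) = P(+|D)P(D)/P(+) = \frac{11}{260}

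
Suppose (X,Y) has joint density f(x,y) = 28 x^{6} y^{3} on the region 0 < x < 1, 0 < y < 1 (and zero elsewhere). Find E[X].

E[X] = ∫_0^1 ∫_0^1 x × f(x,y) dy dx
= ∫_0^1 ∫_0^1 x × (28 x^{6} y^{3}) dy dx
= \frac{7}{8}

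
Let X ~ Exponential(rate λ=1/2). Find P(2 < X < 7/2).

P(2 < X < 7/2) = ∫_{2}^{7/2} f(x) dx
where f(x) = \frac{e^{- \frac{x}{2}}}{2}
= - \frac{1}{e^{\frac{7}{4}}} + e^{-1}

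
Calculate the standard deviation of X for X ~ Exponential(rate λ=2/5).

For X ~ Exponential(rate λ=2/5):
Var(X) = \frac{25}{4}
SD(X) = √(Var(X)) = √(\frac{25}{4}) = \frac{5}{2}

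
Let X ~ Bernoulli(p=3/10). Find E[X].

For X ~ Bernoulli(p=3/10), the expected value is:
E[X] = \frac{3}{10}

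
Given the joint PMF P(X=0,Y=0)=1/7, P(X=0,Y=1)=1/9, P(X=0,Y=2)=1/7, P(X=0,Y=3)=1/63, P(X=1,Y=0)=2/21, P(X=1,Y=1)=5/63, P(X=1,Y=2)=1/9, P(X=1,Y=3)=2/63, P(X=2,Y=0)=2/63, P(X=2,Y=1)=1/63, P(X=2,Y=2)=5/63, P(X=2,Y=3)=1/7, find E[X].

First find marginal of X:
P(X=0) = 26/63
P(X=1) = 20/63
P(X=2) = 17/63
E[X] = 0 × 26/63 + 1 × 20/63 + 2 × 17/63 = 6/7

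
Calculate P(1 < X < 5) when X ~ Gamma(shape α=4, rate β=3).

P(1 < X < 5) = ∫_{1}^{5} f(x) dx
where f(x) = \frac{27 x^{3} e^{- 3 x}}{2}
= \frac{-691 + 13 e^{12}}{e^{15}}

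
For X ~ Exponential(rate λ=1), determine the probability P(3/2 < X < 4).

P(3/2 < X < 4) = ∫_{3/2}^{4} f(x) dx
where f(x) = e^{- x}
= - \frac{1}{e^{4}} + e^{- \frac{3}{2}}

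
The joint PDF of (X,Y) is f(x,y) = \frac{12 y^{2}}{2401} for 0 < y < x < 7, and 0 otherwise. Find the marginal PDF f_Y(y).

f_Y(y) = ∫_y^7 \frac{12 y^{2}}{2401} dx = \frac{12 y^{2} \left(7 - y\right)}{2401}
for 0 < y < 7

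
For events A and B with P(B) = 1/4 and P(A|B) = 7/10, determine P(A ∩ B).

By definition, P(A|B) = P(A ∩ B) / P(B)
So P(A ∩ B) = P(A|B) × P(B)
= 7/10 × 1/4
= 7/40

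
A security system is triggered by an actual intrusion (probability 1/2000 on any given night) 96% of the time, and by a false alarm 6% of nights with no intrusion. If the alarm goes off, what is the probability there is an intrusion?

Let D = the rare event, + = positive/flagged.
P(D) = 1/2000
P(+|D) = 96/100 = 24/25
P(+|D') = 6/100 = 3/50
P(+) = P(+|D)P(D) + P(+|D')P(D')
     = \frac{24}{25} × \frac{1}{2000} + \frac{3}{50} × \frac{1999}{2000}
     = \frac{1209}{20000}
P(D|+) = P(+|D)P(D)/P(+) = \frac{16}{2015}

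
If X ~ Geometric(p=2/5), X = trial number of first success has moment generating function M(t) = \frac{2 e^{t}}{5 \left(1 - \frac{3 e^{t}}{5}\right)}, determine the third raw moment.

To find E[X^3], compute M^(3)(0):
M^(1)(t) = \frac{2 e^{t}}{5 \left(1 - \frac{3 e^{t}}{5}\right)} + \frac{6 e^{2 t}}{25 \left(1 - \frac{3 e^{t}}{5}\right)^{2}}
M^(2)(t) = \frac{2 e^{t}}{5 \left(1 - \frac{3 e^{t}}{5}\right)} + \frac{18 e^{2 t}}{25 \left(1 - \frac{3 e^{t}}{5}\right)^{2}} + \frac{36 e^{3 t}}{125 \left(1 - \frac{3 e^{t}}{5}\right)^{3}}
M^(3)(t) = \frac{2 e^{t}}{5 \left(1 - \frac{3 e^{t}}{5}\right)} + \frac{42 e^{2 t}}{25 \left(1 - \frac{3 e^{t}}{5}\right)^{2}} + \frac{216 e^{3 t}}{125 \left(1 - \frac{3 e^{t}}{5}\right)^{3}} + \frac{324 e^{4 t}}{625 \left(1 - \frac{3 e^{t}}{5}\right)^{4}}
M^(3)(0) = \frac{235}{4}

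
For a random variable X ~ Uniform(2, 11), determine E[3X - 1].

For X ~ Uniform(2, 11):
E[X] = \frac{13}{2}
E[3X - 1] = 3 × E[X] - 1 = \frac{37}{2}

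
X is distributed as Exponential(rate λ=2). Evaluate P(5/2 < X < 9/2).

P(5/2 < X < 9/2) = ∫_{5/2}^{9/2} f(x) dx
where f(x) = 2 e^{- 2 x}
= - \frac{1 - e^{4}}{e^{9}}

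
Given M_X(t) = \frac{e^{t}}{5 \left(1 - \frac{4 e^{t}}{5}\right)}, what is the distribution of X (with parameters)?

The MGF M(t) = \frac{e^{t}}{5 \left(1 - \frac{4 e^{t}}{5}\right)} is the standard form for the Geometric distribution.
Comparing with the known MGF formula identifies: Geometric(p=1/5), X = trial number of first success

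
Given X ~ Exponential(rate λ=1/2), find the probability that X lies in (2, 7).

P(2 < X < 7) = ∫_{2}^{7} f(x) dx
where f(x) = \frac{e^{- \frac{x}{2}}}{2}
= - \frac{1}{e^{\frac{7}{2}}} + e^{-1}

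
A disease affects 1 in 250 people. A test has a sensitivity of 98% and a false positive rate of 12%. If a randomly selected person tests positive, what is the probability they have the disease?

Let D = the rare event, + = positive/flagged.
P(D) = 1/250
P(+|D) = 98/100 = 49/50
P(+|D') = 12/100 = 3/25
P(+) = P(+|D)P(D) + P(+|D')P(D')
     = \frac{49}{50} × \frac{1}{250} + \frac{3}{25} × \frac{249}{250}
     = \frac{1543}{12500}
P(D|+) = P(+|D)P(D)/P(+) = \frac{49}{1543}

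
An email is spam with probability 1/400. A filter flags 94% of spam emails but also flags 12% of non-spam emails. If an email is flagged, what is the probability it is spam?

Let D = the rare event, + = positive/flagged.
P(D) = 1/400
P(+|D) = 94/100 = 47/50
P(+|D') = 12/100 = 3/25
P(+) = P(+|D)P(D) + P(+|D')P(D')
     = \frac{47}{50} × \frac{1}{400} + \frac{3}{25} × \frac{399}{400}
     = \frac{2441}{20000}
P(D|+) = P(+|D)P(D)/P(+) = \frac{47}{2441}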